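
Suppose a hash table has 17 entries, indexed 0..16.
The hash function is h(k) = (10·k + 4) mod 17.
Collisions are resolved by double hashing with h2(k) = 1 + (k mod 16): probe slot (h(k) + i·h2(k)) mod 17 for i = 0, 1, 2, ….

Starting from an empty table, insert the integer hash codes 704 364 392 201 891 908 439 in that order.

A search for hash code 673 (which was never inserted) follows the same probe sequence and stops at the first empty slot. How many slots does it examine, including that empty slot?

Insert 704: h=6, slot 6 empty -> index 6.
Insert 364: h=6, h2=13, slot 6 occupied -> index 2.
Insert 392: h=14, slot 14 empty -> index 14.
Insert 201: h=8, slot 8 empty -> index 8.
Insert 891: h=6, h2=12, slot 6 occupied -> index 1.
Insert 908: h=6, h2=13, slots 6,2 occupied -> index 15.
Insert 439: h=8, h2=8, slot 8 occupied -> index 16.
Table: [∅, 891, 364, ∅, ∅, ∅, 704, ∅, 201, ∅, ∅, ∅, ∅, ∅, 392, 908, 439]
Lookup 673: h=2, h2=2, probe 2,4 → slot 4 empty, not found.

2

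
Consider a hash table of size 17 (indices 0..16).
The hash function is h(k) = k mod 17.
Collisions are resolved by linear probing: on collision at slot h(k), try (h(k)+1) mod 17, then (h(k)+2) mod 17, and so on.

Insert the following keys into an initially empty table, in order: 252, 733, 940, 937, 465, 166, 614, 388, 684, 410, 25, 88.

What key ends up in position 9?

Insert 252: h=14, slot 14 empty → index 14.
Insert 733: h=2, slot 2 empty → index 2.
Insert 940: h=5, slot 5 empty → index 5.
Insert 937: h=2, slot 2 occupied → index 3.
Insert 465: h=6, slot 6 empty → index 6.
Insert 166: h=13, slot 13 empty → index 13.
Insert 614: h=2, slots 2,3 occupied → index 4.
Insert 388: h=14, slot 14 occupied → index 15.
Insert 684: h=4, slots 4,5,6 occupied → index 7.
Insert 410: h=2, slots 2,3,4,5,6,7 occupied → index 8.
Insert 25: h=8, slot 8 occupied → index 9.
Insert 88: h=3, slots 3,4,5,6,7,8,9 occupied → index 10.
Table: [_, _, 733, 937, 614, 940, 465, 684, 410, 25, 88, _, _, 166, 252, 388, _]

25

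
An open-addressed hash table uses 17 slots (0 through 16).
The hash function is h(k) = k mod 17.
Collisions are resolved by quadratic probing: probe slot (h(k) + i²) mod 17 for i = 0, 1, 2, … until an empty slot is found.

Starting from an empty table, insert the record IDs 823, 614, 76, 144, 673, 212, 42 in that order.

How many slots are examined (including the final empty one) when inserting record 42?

4

823 hashes to 7; slot 7 is free => place at 7.
614 hashes to 2; slot 2 is free => place at 2.
76 hashes to 8; slot 8 is free => place at 8.
144 hashes to 8; 8 taken => place at 9.
673 hashes to 10; slot 10 is free => place at 10.
212 hashes to 8; 8,9 taken => place at 12.
42 hashes to 8; 8,9,12 taken => place at 0.
Table: [42, —, 614, —, —, —, —, 823, 76, 144, 673, —, 212, —, —, —, —]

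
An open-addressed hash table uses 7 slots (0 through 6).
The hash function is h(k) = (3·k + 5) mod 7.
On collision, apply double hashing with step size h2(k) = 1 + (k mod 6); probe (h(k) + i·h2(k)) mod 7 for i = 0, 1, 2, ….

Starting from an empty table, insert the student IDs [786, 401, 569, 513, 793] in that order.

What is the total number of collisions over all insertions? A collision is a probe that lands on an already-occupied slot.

786 hashes to 4; slot 4 is free => place at 4.
401 hashes to 4, h2=6; 4 taken => place at 3.
569 hashes to 4, h2=6; 4,3 taken => place at 2.
513 hashes to 4, h2=4; 4 taken => place at 1.
793 hashes to 4, h2=2; 4 taken => place at 6.
Table: [_, 513, 569, 401, 786, _, 793]

5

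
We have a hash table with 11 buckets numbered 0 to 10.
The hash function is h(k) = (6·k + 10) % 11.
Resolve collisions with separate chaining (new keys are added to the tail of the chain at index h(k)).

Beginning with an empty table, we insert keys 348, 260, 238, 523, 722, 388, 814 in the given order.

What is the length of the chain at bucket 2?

1

Insert 348: h=8, bucket 8 empty -> new chain.
Insert 260: h=8, bucket 8 nonempty -> append to chain.
Insert 238: h=8, bucket 8 nonempty -> append to chain.
Insert 523: h=2, bucket 2 empty -> new chain.
Insert 722: h=8, bucket 8 nonempty -> append to chain.
Insert 388: h=6, bucket 6 empty -> new chain.
Insert 814: h=10, bucket 10 empty -> new chain.
Final buckets:
0: —
1: —
2: 523
3: —
4: —
5: —
6: 388
7: —
8: 348 -> 260 -> 238 -> 722
9: —
10: 814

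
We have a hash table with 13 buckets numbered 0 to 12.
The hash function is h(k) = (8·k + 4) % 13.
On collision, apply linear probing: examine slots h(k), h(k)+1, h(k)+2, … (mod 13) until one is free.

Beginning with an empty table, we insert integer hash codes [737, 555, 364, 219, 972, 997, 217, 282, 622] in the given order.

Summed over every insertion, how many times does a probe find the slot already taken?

737: h=11 -> slot 11
555: h=11, probe 11,12 -> slot 12
364: h=4 -> slot 4
219: h=1 -> slot 1
972: h=6 -> slot 6
997: h=11, probe 11,12,0 -> slot 0
217: h=11, probe 11,12,0,1,2 -> slot 2
282: h=11, probe 11,12,0,1,2,3 -> slot 3
622: h=1, probe 1,2,3,4,5 -> slot 5
Table: [997, 219, 217, 282, 364, 622, 972, ∅, ∅, ∅, ∅, 737, 555]

16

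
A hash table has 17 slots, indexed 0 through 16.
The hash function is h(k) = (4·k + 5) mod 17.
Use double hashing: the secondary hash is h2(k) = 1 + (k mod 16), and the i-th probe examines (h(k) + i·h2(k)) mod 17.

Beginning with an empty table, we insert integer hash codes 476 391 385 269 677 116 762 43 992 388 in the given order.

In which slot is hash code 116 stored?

3

Insert 476: h=5, slot 5 empty → index 5.
Insert 391: h=5, h2=8, slot 5 occupied → index 13.
Insert 385: h=15, slot 15 empty → index 15.
Insert 269: h=10, slot 10 empty → index 10.
Insert 677: h=10, h2=6, slot 10 occupied → index 16.
Insert 116: h=10, h2=5, slots 10,15 occupied → index 3.
Insert 762: h=10, h2=11, slot 10 occupied → index 4.
Insert 43: h=7, slot 7 empty → index 7.
Insert 992: h=12, slot 12 empty → index 12.
Insert 388: h=10, h2=5, slots 10,15,3 occupied → index 8.
Table: [—, —, —, 116, 762, 476, —, 43, 388, —, 269, —, 992, 391, —, 385, 677]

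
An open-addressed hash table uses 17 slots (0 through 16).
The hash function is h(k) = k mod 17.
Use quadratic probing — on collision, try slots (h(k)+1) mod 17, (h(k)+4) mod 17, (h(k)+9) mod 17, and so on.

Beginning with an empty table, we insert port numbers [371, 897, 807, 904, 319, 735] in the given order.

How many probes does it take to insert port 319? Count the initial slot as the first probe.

3

371: h=14 => slot 14
897: h=13 => slot 13
807: h=8 => slot 8
904: h=3 => slot 3
319: h=13, probe 13,14,0 => slot 0
735: h=4 => slot 4
Table: [319, —, —, 904, 735, —, —, —, 807, —, —, —, —, 897, 371, —, —]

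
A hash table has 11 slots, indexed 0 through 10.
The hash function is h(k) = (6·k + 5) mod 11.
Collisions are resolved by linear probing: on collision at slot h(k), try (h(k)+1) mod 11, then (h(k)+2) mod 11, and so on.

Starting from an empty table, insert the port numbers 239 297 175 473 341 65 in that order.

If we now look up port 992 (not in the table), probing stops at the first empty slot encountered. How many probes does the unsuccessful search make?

3

239 hashes to 9; slot 9 is free -> place at 9.
297 hashes to 5; slot 5 is free -> place at 5.
175 hashes to 10; slot 10 is free -> place at 10.
473 hashes to 5; 5 taken -> place at 6.
341 hashes to 5; 5,6 taken -> place at 7.
65 hashes to 10; 10 taken -> place at 0.
Table: [65, ∅, ∅, ∅, ∅, 297, 473, 341, ∅, 239, 175]
Lookup 992: h=6, probe 6,7,8 → slot 8 empty, not found.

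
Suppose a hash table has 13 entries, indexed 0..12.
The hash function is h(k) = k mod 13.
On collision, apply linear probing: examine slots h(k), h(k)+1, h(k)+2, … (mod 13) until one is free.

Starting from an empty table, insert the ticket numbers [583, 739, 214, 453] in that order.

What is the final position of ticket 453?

583: h=11 -> slot 11
739: h=11, probe 11,12 -> slot 12
214: h=6 -> slot 6
453: h=11, probe 11,12,0 -> slot 0
Table: [453, —, —, —, —, —, 214, —, —, —, —, 583, 739]

0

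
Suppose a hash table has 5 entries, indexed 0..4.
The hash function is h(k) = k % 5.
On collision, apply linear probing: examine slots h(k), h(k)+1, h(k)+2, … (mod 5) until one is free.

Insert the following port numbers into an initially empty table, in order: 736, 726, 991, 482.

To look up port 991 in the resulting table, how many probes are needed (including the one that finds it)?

3

736 hashes to 1; slot 1 is free => place at 1.
726 hashes to 1; 1 taken => place at 2.
991 hashes to 1; 1,2 taken => place at 3.
482 hashes to 2; 2,3 taken => place at 4.
Table: [_, 736, 726, 991, 482]
Lookup 991: h=1, probe 1,2,3 → found at 3.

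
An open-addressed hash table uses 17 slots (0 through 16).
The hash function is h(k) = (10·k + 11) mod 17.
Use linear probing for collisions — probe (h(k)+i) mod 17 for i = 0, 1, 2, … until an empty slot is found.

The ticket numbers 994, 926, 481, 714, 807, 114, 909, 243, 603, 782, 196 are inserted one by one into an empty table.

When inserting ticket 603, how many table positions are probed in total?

Insert 994: h=6, slot 6 empty -> index 6.
Insert 926: h=6, slot 6 occupied -> index 7.
Insert 481: h=10, slot 10 empty -> index 10.
Insert 714: h=11, slot 11 empty -> index 11.
Insert 807: h=6, slots 6,7 occupied -> index 8.
Insert 114: h=12, slot 12 empty -> index 12.
Insert 909: h=6, slots 6,7,8 occupied -> index 9.
Insert 243: h=10, slots 10,11,12 occupied -> index 13.
Insert 603: h=6, slots 6,7,8,9,10,11,12,13 occupied -> index 14.
Insert 782: h=11, slots 11,12,13,14 occupied -> index 15.
Insert 196: h=16, slot 16 empty -> index 16.
Table: [., ., ., ., ., ., 994, 926, 807, 909, 481, 714, 114, 243, 603, 782, 196]

9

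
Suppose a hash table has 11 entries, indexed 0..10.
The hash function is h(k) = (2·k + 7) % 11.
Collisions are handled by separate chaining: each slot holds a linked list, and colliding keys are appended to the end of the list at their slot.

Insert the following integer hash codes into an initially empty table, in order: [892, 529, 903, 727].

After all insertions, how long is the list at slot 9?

4

892 -> bucket 9
529 -> bucket 9 (collision)
903 -> bucket 9 (collision)
727 -> bucket 9 (collision)
Final buckets:
0: -
1: -
2: -
3: -
4: -
5: -
6: -
7: -
8: -
9: 892 -> 529 -> 903 -> 727
10: -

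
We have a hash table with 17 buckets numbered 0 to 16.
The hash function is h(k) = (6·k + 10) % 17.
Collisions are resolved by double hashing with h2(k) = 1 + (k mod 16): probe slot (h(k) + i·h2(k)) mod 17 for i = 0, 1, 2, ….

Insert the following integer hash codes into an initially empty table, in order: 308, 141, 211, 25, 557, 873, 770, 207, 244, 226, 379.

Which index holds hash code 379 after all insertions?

13

Insert 308: h=5, slot 5 empty => index 5.
Insert 141: h=6, slot 6 empty => index 6.
Insert 211: h=1, slot 1 empty => index 1.
Insert 25: h=7, slot 7 empty => index 7.
Insert 557: h=3, slot 3 empty => index 3.
Insert 873: h=12, slot 12 empty => index 12.
Insert 770: h=6, h2=3, slot 6 occupied => index 9.
Insert 207: h=11, slot 11 empty => index 11.
Insert 244: h=12, h2=5, slot 12 occupied => index 0.
Insert 226: h=6, h2=3, slots 6,9,12 occupied => index 15.
Insert 379: h=6, h2=12, slots 6,1 occupied => index 13.
Table: [244, 211, —, 557, —, 308, 141, 25, —, 770, —, 207, 873, 379, —, 226, —]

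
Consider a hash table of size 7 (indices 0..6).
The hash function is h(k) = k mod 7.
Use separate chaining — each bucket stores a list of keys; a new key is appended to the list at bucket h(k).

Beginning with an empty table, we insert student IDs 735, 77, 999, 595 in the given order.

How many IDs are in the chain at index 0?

735 → bucket 0
77 → bucket 0 (collision)
999 → bucket 5
595 → bucket 0 (collision)
Final buckets:
0: 735 -> 77 -> 595
1: .
2: .
3: .
4: .
5: 999
6: .

3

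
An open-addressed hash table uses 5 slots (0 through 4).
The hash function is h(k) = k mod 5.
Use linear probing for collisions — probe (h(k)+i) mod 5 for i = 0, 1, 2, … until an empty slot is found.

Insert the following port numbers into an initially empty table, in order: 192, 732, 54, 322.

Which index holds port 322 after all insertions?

0

192: h=2 -> slot 2
732: h=2, probe 2,3 -> slot 3
54: h=4 -> slot 4
322: h=2, probe 2,3,4,0 -> slot 0
Table: [322, ∅, 192, 732, 54]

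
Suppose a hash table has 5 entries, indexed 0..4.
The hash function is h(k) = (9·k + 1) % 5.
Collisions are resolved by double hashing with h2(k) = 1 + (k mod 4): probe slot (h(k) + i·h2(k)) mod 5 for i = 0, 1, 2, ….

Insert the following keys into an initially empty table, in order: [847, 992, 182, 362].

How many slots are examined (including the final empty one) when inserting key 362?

Insert 847: h=4, slot 4 empty => index 4.
Insert 992: h=4, h2=1, slot 4 occupied => index 0.
Insert 182: h=4, h2=3, slot 4 occupied => index 2.
Insert 362: h=4, h2=3, slots 4,2,0 occupied => index 3.
Table: [992, -, 182, 362, 847]

4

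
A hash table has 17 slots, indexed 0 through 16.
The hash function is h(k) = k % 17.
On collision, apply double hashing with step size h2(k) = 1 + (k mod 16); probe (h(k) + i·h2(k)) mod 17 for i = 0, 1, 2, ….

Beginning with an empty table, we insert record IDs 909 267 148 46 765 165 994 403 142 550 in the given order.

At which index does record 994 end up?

Insert 909: h=8, slot 8 empty → index 8.
Insert 267: h=12, slot 12 empty → index 12.
Insert 148: h=12, h2=5, slot 12 occupied → index 0.
Insert 46: h=12, h2=15, slot 12 occupied → index 10.
Insert 765: h=0, h2=14, slot 0 occupied → index 14.
Insert 165: h=12, h2=6, slot 12 occupied → index 1.
Insert 994: h=8, h2=3, slot 8 occupied → index 11.
Insert 403: h=12, h2=4, slot 12 occupied → index 16.
Insert 142: h=6, slot 6 empty → index 6.
Insert 550: h=6, h2=7, slot 6 occupied → index 13.
Table: [148, 165, ∅, ∅, ∅, ∅, 142, ∅, 909, ∅, 46, 994, 267, 550, 765, ∅, 403]

11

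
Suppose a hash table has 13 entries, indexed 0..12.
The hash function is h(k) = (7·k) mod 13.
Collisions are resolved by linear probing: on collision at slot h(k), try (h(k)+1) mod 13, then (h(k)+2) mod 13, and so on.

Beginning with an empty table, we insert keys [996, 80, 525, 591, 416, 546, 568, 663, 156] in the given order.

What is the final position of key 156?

Insert 996: h=4, slot 4 empty -> index 4.
Insert 80: h=1, slot 1 empty -> index 1.
Insert 525: h=9, slot 9 empty -> index 9.
Insert 591: h=3, slot 3 empty -> index 3.
Insert 416: h=0, slot 0 empty -> index 0.
Insert 546: h=0, slots 0,1 occupied -> index 2.
Insert 568: h=11, slot 11 empty -> index 11.
Insert 663: h=0, slots 0,1,2,3,4 occupied -> index 5.
Insert 156: h=0, slots 0,1,2,3,4,5 occupied -> index 6.
Table: [416, 80, 546, 591, 996, 663, 156, ., ., 525, ., 568, .]

6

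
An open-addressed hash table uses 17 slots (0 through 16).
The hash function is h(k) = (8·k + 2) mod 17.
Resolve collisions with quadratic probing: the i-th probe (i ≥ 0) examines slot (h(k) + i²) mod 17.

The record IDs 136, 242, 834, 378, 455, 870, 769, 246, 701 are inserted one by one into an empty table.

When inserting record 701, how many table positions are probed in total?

6

136: h=2 => slot 2
242: h=0 => slot 0
834: h=10 => slot 10
378: h=0, probe 0,1 => slot 1
455: h=4 => slot 4
870: h=9 => slot 9
769: h=0, probe 0,1,4,9,16 => slot 16
246: h=15 => slot 15
701: h=0, probe 0,1,4,9,16,8 => slot 8
Table: [242, 378, 136, _, 455, _, _, _, 701, 870, 834, _, _, _, _, 246, 769]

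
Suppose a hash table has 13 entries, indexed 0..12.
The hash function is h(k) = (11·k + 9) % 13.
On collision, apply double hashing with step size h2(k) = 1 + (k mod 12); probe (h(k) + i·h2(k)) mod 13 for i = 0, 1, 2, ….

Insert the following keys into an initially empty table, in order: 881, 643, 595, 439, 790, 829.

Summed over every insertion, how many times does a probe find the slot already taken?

8

881 hashes to 2; slot 2 is free -> place at 2.
643 hashes to 10; slot 10 is free -> place at 10.
595 hashes to 2, h2=8; 2,10 taken -> place at 5.
439 hashes to 2, h2=8; 2,10,5 taken -> place at 0.
790 hashes to 2, h2=11; 2,0 taken -> place at 11.
829 hashes to 2, h2=2; 2 taken -> place at 4.
Table: [439, ∅, 881, ∅, 829, 595, ∅, ∅, ∅, ∅, 643, 790, ∅]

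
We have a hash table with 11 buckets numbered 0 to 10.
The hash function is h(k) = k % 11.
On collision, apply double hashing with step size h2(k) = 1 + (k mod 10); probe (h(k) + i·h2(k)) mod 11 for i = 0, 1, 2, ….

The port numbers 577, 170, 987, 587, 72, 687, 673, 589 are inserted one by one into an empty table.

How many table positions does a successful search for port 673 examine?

577: h=5 → slot 5
170: h=5, h2=1, probe 5,6 → slot 6
987: h=8 → slot 8
587: h=4 → slot 4
72: h=6, h2=3, probe 6,9 → slot 9
687: h=5, h2=8, probe 5,2 → slot 2
673: h=2, h2=4, probe 2,6,10 → slot 10
589: h=6, h2=10, probe 6,5,4,3 → slot 3
Table: [., ., 687, 589, 587, 577, 170, ., 987, 72, 673]
Lookup 673: h=2, h2=4, probe 2,6,10 → found at 10.

3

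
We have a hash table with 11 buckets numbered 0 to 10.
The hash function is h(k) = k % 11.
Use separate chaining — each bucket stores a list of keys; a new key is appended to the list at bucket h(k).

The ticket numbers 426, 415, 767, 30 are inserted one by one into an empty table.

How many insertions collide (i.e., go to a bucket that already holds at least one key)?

Insert 426: h=8, bucket 8 empty -> new chain.
Insert 415: h=8, bucket 8 nonempty -> append to chain.
Insert 767: h=8, bucket 8 nonempty -> append to chain.
Insert 30: h=8, bucket 8 nonempty -> append to chain.
Final buckets:
0: _
1: _
2: _
3: _
4: _
5: _
6: _
7: _
8: 426 -> 415 -> 767 -> 30
9: _
10: _

3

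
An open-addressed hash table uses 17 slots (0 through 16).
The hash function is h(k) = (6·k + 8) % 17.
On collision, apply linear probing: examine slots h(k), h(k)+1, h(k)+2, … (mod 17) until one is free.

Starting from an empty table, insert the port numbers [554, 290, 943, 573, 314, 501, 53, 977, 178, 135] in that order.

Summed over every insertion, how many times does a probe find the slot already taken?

10

554: h=0 => slot 0
290: h=14 => slot 14
943: h=5 => slot 5
573: h=12 => slot 12
314: h=5, probe 5,6 => slot 6
501: h=5, probe 5,6,7 => slot 7
53: h=3 => slot 3
977: h=5, probe 5,6,7,8 => slot 8
178: h=5, probe 5,6,7,8,9 => slot 9
135: h=2 => slot 2
Table: [554, —, 135, 53, —, 943, 314, 501, 977, 178, —, —, 573, —, 290, —, —]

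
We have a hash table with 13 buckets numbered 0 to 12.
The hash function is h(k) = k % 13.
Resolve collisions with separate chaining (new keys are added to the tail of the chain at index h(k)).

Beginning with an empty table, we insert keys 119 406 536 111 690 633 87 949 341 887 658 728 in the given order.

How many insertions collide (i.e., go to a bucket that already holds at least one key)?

5

Insert 119: h=2, bucket 2 empty -> new chain.
Insert 406: h=3, bucket 3 empty -> new chain.
Insert 536: h=3, bucket 3 nonempty -> append to chain.
Insert 111: h=7, bucket 7 empty -> new chain.
Insert 690: h=1, bucket 1 empty -> new chain.
Insert 633: h=9, bucket 9 empty -> new chain.
Insert 87: h=9, bucket 9 nonempty -> append to chain.
Insert 949: h=0, bucket 0 empty -> new chain.
Insert 341: h=3, bucket 3 nonempty -> append to chain.
Insert 887: h=3, bucket 3 nonempty -> append to chain.
Insert 658: h=8, bucket 8 empty -> new chain.
Insert 728: h=0, bucket 0 nonempty -> append to chain.
Final buckets:
0: 949 -> 728
1: 690
2: 119
3: 406 -> 536 -> 341 -> 887
4: —
5: —
6: —
7: 111
8: 658
9: 633 -> 87
10: —
11: —
12: —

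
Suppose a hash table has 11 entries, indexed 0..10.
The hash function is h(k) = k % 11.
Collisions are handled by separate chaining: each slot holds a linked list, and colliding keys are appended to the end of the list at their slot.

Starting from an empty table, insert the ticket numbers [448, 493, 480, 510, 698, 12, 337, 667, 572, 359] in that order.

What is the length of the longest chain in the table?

4

448 -> bucket 8
493 -> bucket 9
480 -> bucket 7
510 -> bucket 4
698 -> bucket 5
12 -> bucket 1
337 -> bucket 7 (collision)
667 -> bucket 7 (collision)
572 -> bucket 0
359 -> bucket 7 (collision)
Final buckets:
0: 572
1: 12
2: _
3: _
4: 510
5: 698
6: _
7: 480 -> 337 -> 667 -> 359
8: 448
9: 493
10: _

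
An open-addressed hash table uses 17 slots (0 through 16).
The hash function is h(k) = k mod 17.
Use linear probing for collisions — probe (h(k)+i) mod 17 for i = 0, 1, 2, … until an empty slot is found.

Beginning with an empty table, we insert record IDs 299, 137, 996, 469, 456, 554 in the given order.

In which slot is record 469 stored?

12

299: h=10 => slot 10
137: h=1 => slot 1
996: h=10, probe 10,11 => slot 11
469: h=10, probe 10,11,12 => slot 12
456: h=14 => slot 14
554: h=10, probe 10,11,12,13 => slot 13
Table: [∅, 137, ∅, ∅, ∅, ∅, ∅, ∅, ∅, ∅, 299, 996, 469, 554, 456, ∅, ∅]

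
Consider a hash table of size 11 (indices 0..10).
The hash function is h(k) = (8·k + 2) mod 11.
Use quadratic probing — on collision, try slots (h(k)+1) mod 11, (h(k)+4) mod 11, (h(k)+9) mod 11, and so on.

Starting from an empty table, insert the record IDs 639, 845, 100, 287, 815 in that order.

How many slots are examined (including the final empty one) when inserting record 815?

Insert 639: h=10, slot 10 empty → index 10.
Insert 845: h=8, slot 8 empty → index 8.
Insert 100: h=10, slot 10 occupied → index 0.
Insert 287: h=10, slots 10,0 occupied → index 3.
Insert 815: h=10, slots 10,0,3,8 occupied → index 4.
Table: [100, —, —, 287, 815, —, —, —, 845, —, 639]

5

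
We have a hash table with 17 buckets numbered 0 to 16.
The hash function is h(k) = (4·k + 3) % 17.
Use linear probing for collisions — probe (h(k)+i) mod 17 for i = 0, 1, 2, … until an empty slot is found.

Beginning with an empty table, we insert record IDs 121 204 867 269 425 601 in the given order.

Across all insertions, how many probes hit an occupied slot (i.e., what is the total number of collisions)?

121 hashes to 11; slot 11 is free -> place at 11.
204 hashes to 3; slot 3 is free -> place at 3.
867 hashes to 3; 3 taken -> place at 4.
269 hashes to 8; slot 8 is free -> place at 8.
425 hashes to 3; 3,4 taken -> place at 5.
601 hashes to 10; slot 10 is free -> place at 10.
Table: [∅, ∅, ∅, 204, 867, 425, ∅, ∅, 269, ∅, 601, 121, ∅, ∅, ∅, ∅, ∅]

3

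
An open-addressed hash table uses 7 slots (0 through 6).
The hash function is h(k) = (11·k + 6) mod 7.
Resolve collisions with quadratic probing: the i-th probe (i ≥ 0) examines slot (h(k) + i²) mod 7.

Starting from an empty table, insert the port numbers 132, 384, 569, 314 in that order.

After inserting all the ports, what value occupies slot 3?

Insert 132: h=2, slot 2 empty => index 2.
Insert 384: h=2, slot 2 occupied => index 3.
Insert 569: h=0, slot 0 empty => index 0.
Insert 314: h=2, slots 2,3 occupied => index 6.
Table: [569, -, 132, 384, -, -, 314]

384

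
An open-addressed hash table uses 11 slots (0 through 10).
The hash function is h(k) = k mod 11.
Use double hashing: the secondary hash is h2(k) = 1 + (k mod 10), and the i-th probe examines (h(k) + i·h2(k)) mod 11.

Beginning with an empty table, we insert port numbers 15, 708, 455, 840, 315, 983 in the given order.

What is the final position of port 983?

15: h=4 → slot 4
708: h=4, h2=9, probe 4,2 → slot 2
455: h=4, h2=6, probe 4,10 → slot 10
840: h=4, h2=1, probe 4,5 → slot 5
315: h=7 → slot 7
983: h=4, h2=4, probe 4,8 → slot 8
Table: [-, -, 708, -, 15, 840, -, 315, 983, -, 455]

8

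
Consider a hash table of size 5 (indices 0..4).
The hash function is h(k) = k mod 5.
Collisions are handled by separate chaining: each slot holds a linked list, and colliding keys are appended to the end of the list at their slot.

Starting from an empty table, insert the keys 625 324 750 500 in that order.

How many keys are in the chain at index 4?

625 -> bucket 0
324 -> bucket 4
750 -> bucket 0 (collision)
500 -> bucket 0 (collision)
Final buckets:
0: 625 -> 750 -> 500
1: —
2: —
3: —
4: 324

1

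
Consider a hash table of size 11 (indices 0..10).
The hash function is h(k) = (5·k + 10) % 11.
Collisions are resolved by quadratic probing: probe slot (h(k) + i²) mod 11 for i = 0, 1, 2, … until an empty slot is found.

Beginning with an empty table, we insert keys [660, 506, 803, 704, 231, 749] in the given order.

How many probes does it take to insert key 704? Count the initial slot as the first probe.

4

660: h=10 -> slot 10
506: h=10, probe 10,0 -> slot 0
803: h=10, probe 10,0,3 -> slot 3
704: h=10, probe 10,0,3,8 -> slot 8
231: h=10, probe 10,0,3,8,4 -> slot 4
749: h=4, probe 4,5 -> slot 5
Table: [506, ∅, ∅, 803, 231, 749, ∅, ∅, 704, ∅, 660]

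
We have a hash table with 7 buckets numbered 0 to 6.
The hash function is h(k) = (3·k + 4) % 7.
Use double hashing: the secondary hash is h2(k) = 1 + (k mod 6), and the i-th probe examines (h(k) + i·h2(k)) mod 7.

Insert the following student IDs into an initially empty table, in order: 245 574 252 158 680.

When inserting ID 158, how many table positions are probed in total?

3

Insert 245: h=4, slot 4 empty => index 4.
Insert 574: h=4, h2=5, slot 4 occupied => index 2.
Insert 252: h=4, h2=1, slot 4 occupied => index 5.
Insert 158: h=2, h2=3, slots 2,5 occupied => index 1.
Insert 680: h=0, slot 0 empty => index 0.
Table: [680, 158, 574, ., 245, 252, .]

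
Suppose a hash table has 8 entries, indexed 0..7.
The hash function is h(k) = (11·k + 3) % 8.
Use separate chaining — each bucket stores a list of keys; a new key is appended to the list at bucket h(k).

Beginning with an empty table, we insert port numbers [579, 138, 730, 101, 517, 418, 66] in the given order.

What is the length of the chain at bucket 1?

Insert 579: h=4, bucket 4 empty → new chain.
Insert 138: h=1, bucket 1 empty → new chain.
Insert 730: h=1, bucket 1 nonempty → append to chain.
Insert 101: h=2, bucket 2 empty → new chain.
Insert 517: h=2, bucket 2 nonempty → append to chain.
Insert 418: h=1, bucket 1 nonempty → append to chain.
Insert 66: h=1, bucket 1 nonempty → append to chain.
Final buckets:
0: -
1: 138 -> 730 -> 418 -> 66
2: 101 -> 517
3: -
4: 579
5: -
6: -
7: -

4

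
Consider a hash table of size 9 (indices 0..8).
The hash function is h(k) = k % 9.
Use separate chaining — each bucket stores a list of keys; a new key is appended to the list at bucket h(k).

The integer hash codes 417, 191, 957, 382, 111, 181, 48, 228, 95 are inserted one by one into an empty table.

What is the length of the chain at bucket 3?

5

417 -> bucket 3
191 -> bucket 2
957 -> bucket 3 (collision)
382 -> bucket 4
111 -> bucket 3 (collision)
181 -> bucket 1
48 -> bucket 3 (collision)
228 -> bucket 3 (collision)
95 -> bucket 5
Final buckets:
0: .
1: 181
2: 191
3: 417 -> 957 -> 111 -> 48 -> 228
4: 382
5: 95
6: .
7: .
8: .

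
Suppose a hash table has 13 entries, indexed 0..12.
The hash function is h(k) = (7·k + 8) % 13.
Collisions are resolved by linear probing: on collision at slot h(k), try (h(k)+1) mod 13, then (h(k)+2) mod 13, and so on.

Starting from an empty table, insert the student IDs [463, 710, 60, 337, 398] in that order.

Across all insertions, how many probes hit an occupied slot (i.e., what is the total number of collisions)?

Insert 463: h=12, slot 12 empty => index 12.
Insert 710: h=12, slot 12 occupied => index 0.
Insert 60: h=12, slots 12,0 occupied => index 1.
Insert 337: h=1, slot 1 occupied => index 2.
Insert 398: h=12, slots 12,0,1,2 occupied => index 3.
Table: [710, 60, 337, 398, —, —, —, —, —, —, —, —, 463]

8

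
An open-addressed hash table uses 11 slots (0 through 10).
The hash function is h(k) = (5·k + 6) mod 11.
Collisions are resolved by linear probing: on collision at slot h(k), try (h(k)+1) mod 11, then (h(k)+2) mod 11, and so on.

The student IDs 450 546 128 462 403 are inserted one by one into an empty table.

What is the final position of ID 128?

9

Insert 450: h=1, slot 1 empty → index 1.
Insert 546: h=8, slot 8 empty → index 8.
Insert 128: h=8, slot 8 occupied → index 9.
Insert 462: h=6, slot 6 empty → index 6.
Insert 403: h=8, slots 8,9 occupied → index 10.
Table: [_, 450, _, _, _, _, 462, _, 546, 128, 403]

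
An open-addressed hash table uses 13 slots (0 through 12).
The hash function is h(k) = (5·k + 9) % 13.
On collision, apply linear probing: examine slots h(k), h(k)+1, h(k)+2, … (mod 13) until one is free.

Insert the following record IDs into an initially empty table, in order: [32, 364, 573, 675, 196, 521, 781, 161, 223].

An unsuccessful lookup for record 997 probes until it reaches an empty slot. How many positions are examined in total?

32 hashes to 0; slot 0 is free => place at 0.
364 hashes to 9; slot 9 is free => place at 9.
573 hashes to 1; slot 1 is free => place at 1.
675 hashes to 4; slot 4 is free => place at 4.
196 hashes to 1; 1 taken => place at 2.
521 hashes to 1; 1,2 taken => place at 3.
781 hashes to 1; 1,2,3,4 taken => place at 5.
161 hashes to 8; slot 8 is free => place at 8.
223 hashes to 6; slot 6 is free => place at 6.
Table: [32, 573, 196, 521, 675, 781, 223, -, 161, 364, -, -, -]
Lookup 997: h=2, probe 2,3,4,5,6,7 → slot 7 empty, not found.

6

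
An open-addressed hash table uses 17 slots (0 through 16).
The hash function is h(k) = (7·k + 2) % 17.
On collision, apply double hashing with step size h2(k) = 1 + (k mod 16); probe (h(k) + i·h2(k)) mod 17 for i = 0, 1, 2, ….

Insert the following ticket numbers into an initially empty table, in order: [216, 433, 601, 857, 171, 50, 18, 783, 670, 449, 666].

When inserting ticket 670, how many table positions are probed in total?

Insert 216: h=1, slot 1 empty -> index 1.
Insert 433: h=7, slot 7 empty -> index 7.
Insert 601: h=10, slot 10 empty -> index 10.
Insert 857: h=0, slot 0 empty -> index 0.
Insert 171: h=9, slot 9 empty -> index 9.
Insert 50: h=12, slot 12 empty -> index 12.
Insert 18: h=9, h2=3, slots 9,12 occupied -> index 15.
Insert 783: h=9, h2=16, slot 9 occupied -> index 8.
Insert 670: h=0, h2=15, slots 0,15 occupied -> index 13.
Insert 449: h=0, h2=2, slot 0 occupied -> index 2.
Insert 666: h=6, slot 6 empty -> index 6.
Table: [857, 216, 449, -, -, -, 666, 433, 783, 171, 601, -, 50, 670, -, 18, -]

3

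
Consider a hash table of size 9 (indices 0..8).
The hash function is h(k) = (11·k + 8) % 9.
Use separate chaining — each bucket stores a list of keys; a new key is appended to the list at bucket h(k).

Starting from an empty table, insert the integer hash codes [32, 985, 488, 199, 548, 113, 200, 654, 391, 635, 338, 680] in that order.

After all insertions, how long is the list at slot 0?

5

Insert 32: h=0, bucket 0 empty → new chain.
Insert 985: h=7, bucket 7 empty → new chain.
Insert 488: h=3, bucket 3 empty → new chain.
Insert 199: h=1, bucket 1 empty → new chain.
Insert 548: h=6, bucket 6 empty → new chain.
Insert 113: h=0, bucket 0 nonempty → append to chain.
Insert 200: h=3, bucket 3 nonempty → append to chain.
Insert 654: h=2, bucket 2 empty → new chain.
Insert 391: h=7, bucket 7 nonempty → append to chain.
Insert 635: h=0, bucket 0 nonempty → append to chain.
Insert 338: h=0, bucket 0 nonempty → append to chain.
Insert 680: h=0, bucket 0 nonempty → append to chain.
Final buckets:
0: 32 -> 113 -> 635 -> 338 -> 680
1: 199
2: 654
3: 488 -> 200
4: .
5: .
6: 548
7: 985 -> 391
8: .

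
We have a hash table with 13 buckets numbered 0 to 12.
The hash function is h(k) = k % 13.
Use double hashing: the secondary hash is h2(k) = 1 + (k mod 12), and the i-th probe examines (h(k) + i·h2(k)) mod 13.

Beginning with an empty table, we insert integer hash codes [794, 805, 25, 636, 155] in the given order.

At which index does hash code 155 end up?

11

794: h=1 => slot 1
805: h=12 => slot 12
25: h=12, h2=2, probe 12,1,3 => slot 3
636: h=12, h2=1, probe 12,0 => slot 0
155: h=12, h2=12, probe 12,11 => slot 11
Table: [636, 794, _, 25, _, _, _, _, _, _, _, 155, 805]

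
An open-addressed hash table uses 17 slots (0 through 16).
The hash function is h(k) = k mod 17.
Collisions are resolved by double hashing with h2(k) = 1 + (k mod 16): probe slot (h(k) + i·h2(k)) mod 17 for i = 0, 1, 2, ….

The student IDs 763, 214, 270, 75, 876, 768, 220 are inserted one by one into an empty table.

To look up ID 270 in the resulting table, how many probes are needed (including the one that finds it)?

763: h=15 → slot 15
214: h=10 → slot 10
270: h=15, h2=15, probe 15,13 → slot 13
75: h=7 → slot 7
876: h=9 → slot 9
768: h=3 → slot 3
220: h=16 → slot 16
Table: [., ., ., 768, ., ., ., 75, ., 876, 214, ., ., 270, ., 763, 220]
Lookup 270: h=15, h2=15, probe 15,13 → found at 13.

2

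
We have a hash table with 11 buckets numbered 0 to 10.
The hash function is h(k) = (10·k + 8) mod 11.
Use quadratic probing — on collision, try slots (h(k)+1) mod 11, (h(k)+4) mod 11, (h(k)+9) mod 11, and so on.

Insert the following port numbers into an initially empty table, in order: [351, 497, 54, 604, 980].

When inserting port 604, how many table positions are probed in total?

3

Insert 351: h=9, slot 9 empty => index 9.
Insert 497: h=6, slot 6 empty => index 6.
Insert 54: h=9, slot 9 occupied => index 10.
Insert 604: h=9, slots 9,10 occupied => index 2.
Insert 980: h=7, slot 7 empty => index 7.
Table: [_, _, 604, _, _, _, 497, 980, _, 351, 54]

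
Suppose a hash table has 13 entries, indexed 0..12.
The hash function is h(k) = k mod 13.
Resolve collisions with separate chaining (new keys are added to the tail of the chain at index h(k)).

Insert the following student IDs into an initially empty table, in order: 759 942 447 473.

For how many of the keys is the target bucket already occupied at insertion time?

2

759 -> bucket 5
942 -> bucket 6
447 -> bucket 5 (collision)
473 -> bucket 5 (collision)
Final buckets:
0: _
1: _
2: _
3: _
4: _
5: 759 -> 447 -> 473
6: 942
7: _
8: _
9: _
10: _
11: _
12: _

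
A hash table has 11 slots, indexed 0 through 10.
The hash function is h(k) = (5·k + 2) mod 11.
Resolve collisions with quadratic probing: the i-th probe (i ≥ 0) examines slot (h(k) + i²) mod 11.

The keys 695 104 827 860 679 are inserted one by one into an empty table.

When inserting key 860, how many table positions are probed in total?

4

695 hashes to 1; slot 1 is free → place at 1.
104 hashes to 5; slot 5 is free → place at 5.
827 hashes to 1; 1 taken → place at 2.
860 hashes to 1; 1,2,5 taken → place at 10.
679 hashes to 9; slot 9 is free → place at 9.
Table: [—, 695, 827, —, —, 104, —, —, —, 679, 860]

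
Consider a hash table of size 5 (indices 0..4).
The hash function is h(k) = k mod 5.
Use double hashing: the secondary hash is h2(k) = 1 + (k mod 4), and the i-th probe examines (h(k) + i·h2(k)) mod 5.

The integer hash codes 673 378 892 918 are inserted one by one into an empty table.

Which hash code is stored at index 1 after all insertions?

673 hashes to 3; slot 3 is free => place at 3.
378 hashes to 3, h2=3; 3 taken => place at 1.
892 hashes to 2; slot 2 is free => place at 2.
918 hashes to 3, h2=3; 3,1 taken => place at 4.
Table: [-, 378, 892, 673, 918]

378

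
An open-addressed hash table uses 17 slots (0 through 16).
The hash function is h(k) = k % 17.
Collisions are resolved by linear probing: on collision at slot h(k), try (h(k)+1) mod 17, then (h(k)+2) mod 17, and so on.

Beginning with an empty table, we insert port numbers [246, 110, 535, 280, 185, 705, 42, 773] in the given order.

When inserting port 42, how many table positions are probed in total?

246: h=8 => slot 8
110: h=8, probe 8,9 => slot 9
535: h=8, probe 8,9,10 => slot 10
280: h=8, probe 8,9,10,11 => slot 11
185: h=15 => slot 15
705: h=8, probe 8,9,10,11,12 => slot 12
42: h=8, probe 8,9,10,11,12,13 => slot 13
773: h=8, probe 8,9,10,11,12,13,14 => slot 14
Table: [., ., ., ., ., ., ., ., 246, 110, 535, 280, 705, 42, 773, 185, .]

6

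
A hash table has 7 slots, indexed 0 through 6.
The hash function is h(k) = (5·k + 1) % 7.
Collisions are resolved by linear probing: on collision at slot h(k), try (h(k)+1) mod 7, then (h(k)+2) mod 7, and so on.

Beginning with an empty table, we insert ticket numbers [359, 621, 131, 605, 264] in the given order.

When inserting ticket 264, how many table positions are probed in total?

Insert 359: h=4, slot 4 empty → index 4.
Insert 621: h=5, slot 5 empty → index 5.
Insert 131: h=5, slot 5 occupied → index 6.
Insert 605: h=2, slot 2 empty → index 2.
Insert 264: h=5, slots 5,6 occupied → index 0.
Table: [264, _, 605, _, 359, 621, 131]

3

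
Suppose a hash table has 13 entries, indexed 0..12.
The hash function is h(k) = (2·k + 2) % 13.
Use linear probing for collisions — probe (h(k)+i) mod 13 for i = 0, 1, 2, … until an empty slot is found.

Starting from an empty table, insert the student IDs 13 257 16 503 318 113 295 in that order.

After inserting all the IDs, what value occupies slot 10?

Insert 13: h=2, slot 2 empty -> index 2.
Insert 257: h=9, slot 9 empty -> index 9.
Insert 16: h=8, slot 8 empty -> index 8.
Insert 503: h=7, slot 7 empty -> index 7.
Insert 318: h=1, slot 1 empty -> index 1.
Insert 113: h=7, slots 7,8,9 occupied -> index 10.
Insert 295: h=7, slots 7,8,9,10 occupied -> index 11.
Table: [_, 318, 13, _, _, _, _, 503, 16, 257, 113, 295, _]

113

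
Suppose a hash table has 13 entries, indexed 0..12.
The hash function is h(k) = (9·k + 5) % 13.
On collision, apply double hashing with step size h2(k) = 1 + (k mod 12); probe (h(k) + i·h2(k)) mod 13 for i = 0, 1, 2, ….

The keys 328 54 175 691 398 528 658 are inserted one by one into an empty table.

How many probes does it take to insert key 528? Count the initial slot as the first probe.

328 hashes to 6; slot 6 is free -> place at 6.
54 hashes to 10; slot 10 is free -> place at 10.
175 hashes to 7; slot 7 is free -> place at 7.
691 hashes to 10, h2=8; 10 taken -> place at 5.
398 hashes to 12; slot 12 is free -> place at 12.
528 hashes to 12, h2=1; 12 taken -> place at 0.
658 hashes to 12, h2=11; 12,10 taken -> place at 8.
Table: [528, _, _, _, _, 691, 328, 175, 658, _, 54, _, 398]

2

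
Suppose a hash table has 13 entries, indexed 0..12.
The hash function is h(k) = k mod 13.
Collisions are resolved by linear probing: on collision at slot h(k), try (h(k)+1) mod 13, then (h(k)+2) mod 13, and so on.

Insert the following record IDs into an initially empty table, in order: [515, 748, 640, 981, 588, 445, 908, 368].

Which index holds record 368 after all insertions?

515 hashes to 8; slot 8 is free → place at 8.
748 hashes to 7; slot 7 is free → place at 7.
640 hashes to 3; slot 3 is free → place at 3.
981 hashes to 6; slot 6 is free → place at 6.
588 hashes to 3; 3 taken → place at 4.
445 hashes to 3; 3,4 taken → place at 5.
908 hashes to 11; slot 11 is free → place at 11.
368 hashes to 4; 4,5,6,7,8 taken → place at 9.
Table: [—, —, —, 640, 588, 445, 981, 748, 515, 368, —, 908, —]

9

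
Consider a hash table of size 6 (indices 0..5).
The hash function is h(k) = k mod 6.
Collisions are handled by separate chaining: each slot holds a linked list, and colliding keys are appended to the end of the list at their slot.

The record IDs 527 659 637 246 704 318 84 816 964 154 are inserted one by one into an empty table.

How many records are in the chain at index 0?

4

Insert 527: h=5, bucket 5 empty → new chain.
Insert 659: h=5, bucket 5 nonempty → append to chain.
Insert 637: h=1, bucket 1 empty → new chain.
Insert 246: h=0, bucket 0 empty → new chain.
Insert 704: h=2, bucket 2 empty → new chain.
Insert 318: h=0, bucket 0 nonempty → append to chain.
Insert 84: h=0, bucket 0 nonempty → append to chain.
Insert 816: h=0, bucket 0 nonempty → append to chain.
Insert 964: h=4, bucket 4 empty → new chain.
Insert 154: h=4, bucket 4 nonempty → append to chain.
Final buckets:
0: 246 -> 318 -> 84 -> 816
1: 637
2: 704
3: —
4: 964 -> 154
5: 527 -> 659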